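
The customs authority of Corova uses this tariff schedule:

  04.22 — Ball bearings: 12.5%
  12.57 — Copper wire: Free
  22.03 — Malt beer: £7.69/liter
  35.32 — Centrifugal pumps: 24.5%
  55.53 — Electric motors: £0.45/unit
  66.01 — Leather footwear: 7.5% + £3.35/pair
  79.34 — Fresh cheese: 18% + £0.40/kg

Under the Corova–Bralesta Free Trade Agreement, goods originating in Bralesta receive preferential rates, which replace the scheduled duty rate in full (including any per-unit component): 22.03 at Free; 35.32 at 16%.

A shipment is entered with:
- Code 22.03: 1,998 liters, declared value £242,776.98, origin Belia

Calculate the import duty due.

£15,364.62

Line 1 (22.03, Belia, 1,998 liters, £242,776.98):
Base rate for 22.03 is £7.69/liter.
22.03 has an FTA preferential rate, but origin Belia is not Bralesta; base rate stands.
Duty = 1,998 × £7.69 = £15,364.62.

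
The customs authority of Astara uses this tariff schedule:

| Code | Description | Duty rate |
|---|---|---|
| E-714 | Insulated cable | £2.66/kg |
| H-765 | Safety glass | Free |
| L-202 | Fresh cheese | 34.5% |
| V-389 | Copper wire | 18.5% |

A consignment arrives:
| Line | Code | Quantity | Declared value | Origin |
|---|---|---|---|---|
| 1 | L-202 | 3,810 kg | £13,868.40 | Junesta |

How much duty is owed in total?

Line 1 (L-202, Junesta, 3,810 kg, £13,868.40):
Base rate for L-202 is 34.5%.
Duty = £13,868.40 × 34.5% = £4,784.60.

£4,784.60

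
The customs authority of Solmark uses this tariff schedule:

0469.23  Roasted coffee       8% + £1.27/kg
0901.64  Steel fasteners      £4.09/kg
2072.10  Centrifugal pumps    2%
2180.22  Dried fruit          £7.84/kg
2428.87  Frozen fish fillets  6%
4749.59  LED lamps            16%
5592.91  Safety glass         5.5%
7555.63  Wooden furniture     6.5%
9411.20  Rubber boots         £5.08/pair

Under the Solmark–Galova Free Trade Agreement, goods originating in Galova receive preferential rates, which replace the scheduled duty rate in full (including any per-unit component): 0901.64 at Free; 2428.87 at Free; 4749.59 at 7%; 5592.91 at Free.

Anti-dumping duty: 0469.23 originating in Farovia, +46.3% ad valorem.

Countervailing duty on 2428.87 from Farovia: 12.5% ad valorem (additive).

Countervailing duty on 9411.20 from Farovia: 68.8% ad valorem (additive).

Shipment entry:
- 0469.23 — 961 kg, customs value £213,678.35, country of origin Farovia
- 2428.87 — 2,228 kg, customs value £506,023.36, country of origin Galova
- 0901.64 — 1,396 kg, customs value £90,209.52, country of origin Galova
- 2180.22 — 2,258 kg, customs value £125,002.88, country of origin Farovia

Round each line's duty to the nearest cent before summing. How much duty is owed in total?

Line 1 (0469.23, Farovia, 961 kg, £213,678.35):
Base rate for 0469.23 is 8% + £1.27/kg.
Additional duty on 0469.23 from Farovia: +46.3%. Applied ad valorem rate: 8% + 46.3% = 54.3%.
Duty = £213,678.35 × 54.3% + 961 × £1.27 = £117,247.81.
Line 2 (2428.87, Galova, 2,228 kg, £506,023.36):
Base rate for 2428.87 is 6%.
Origin Galova qualifies under the Solmark–Galova agreement and 2428.87 is covered: preferential rate Free applies instead.
The additional-duty order on 2428.87 targets Farovia, not Galova; it does not apply.
Duty = £506,023.36 × 0% = £0.00.
Line 3 (0901.64, Galova, 1,396 kg, £90,209.52):
Base rate for 0901.64 is £4.09/kg.
Origin Galova qualifies under the Solmark–Galova agreement and 0901.64 is covered: preferential rate Free applies instead.
Duty = £90,209.52 × 0% = £0.00.
Line 4 (2180.22, Farovia, 2,258 kg, £125,002.88):
Base rate for 2180.22 is £7.84/kg.
Duty = 2,258 × £7.84 = £17,702.72.
Total = £117,247.81 + £0.00 + £0.00 + £17,702.72 = £134,950.53.

£134,950.53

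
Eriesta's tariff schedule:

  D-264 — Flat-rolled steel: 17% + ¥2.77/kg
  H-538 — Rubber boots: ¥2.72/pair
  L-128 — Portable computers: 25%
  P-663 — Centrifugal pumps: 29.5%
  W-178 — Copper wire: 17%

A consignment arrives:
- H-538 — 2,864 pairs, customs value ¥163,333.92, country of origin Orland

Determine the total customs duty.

¥7,790.08

Line 1 (H-538, Orland, 2,864 pairs, ¥163,333.92):
Base rate for H-538 is ¥2.72/pair.
Duty = 2,864 × ¥2.72 = ¥7,790.08.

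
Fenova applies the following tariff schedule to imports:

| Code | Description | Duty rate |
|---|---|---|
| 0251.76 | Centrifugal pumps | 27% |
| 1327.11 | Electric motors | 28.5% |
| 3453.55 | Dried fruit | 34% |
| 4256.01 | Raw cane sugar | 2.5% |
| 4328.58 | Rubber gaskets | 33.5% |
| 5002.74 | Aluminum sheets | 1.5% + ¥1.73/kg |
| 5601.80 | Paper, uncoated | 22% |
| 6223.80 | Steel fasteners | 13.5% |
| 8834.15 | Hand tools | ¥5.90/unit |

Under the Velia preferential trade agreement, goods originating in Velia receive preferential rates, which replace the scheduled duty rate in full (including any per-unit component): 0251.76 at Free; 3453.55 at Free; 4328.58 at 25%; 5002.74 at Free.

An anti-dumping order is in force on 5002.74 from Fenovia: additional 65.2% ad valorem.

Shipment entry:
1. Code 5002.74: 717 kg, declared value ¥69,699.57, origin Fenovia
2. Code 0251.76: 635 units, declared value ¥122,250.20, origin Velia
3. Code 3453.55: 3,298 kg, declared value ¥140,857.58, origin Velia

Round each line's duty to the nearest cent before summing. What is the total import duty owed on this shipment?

¥47,730.02

Line 1 (5002.74, Fenovia, 717 kg, ¥69,699.57):
Base rate for 5002.74 is 1.5% + ¥1.73/kg.
5002.74 has an FTA preferential rate, but origin Fenovia is not Velia; base rate stands.
Additional duty on 5002.74 from Fenovia: +65.2%. Applied ad valorem rate: 1.5% + 65.2% = 66.7%.
Duty = ¥69,699.57 × 66.7% + 717 × ¥1.73 = ¥47,730.02.
Line 2 (0251.76, Velia, 635 units, ¥122,250.20):
Base rate for 0251.76 is 27%.
Origin Velia qualifies under the Fenova–Velia agreement and 0251.76 is covered: preferential rate Free applies instead.
Duty = ¥122,250.20 × 0% = ¥0.00.
Line 3 (3453.55, Velia, 3,298 kg, ¥140,857.58):
Base rate for 3453.55 is 34%.
Origin Velia qualifies under the Fenova–Velia agreement and 3453.55 is covered: preferential rate Free applies instead.
Duty = ¥140,857.58 × 0% = ¥0.00.
Total = ¥47,730.02 + ¥0.00 + ¥0.00 = ¥47,730.02.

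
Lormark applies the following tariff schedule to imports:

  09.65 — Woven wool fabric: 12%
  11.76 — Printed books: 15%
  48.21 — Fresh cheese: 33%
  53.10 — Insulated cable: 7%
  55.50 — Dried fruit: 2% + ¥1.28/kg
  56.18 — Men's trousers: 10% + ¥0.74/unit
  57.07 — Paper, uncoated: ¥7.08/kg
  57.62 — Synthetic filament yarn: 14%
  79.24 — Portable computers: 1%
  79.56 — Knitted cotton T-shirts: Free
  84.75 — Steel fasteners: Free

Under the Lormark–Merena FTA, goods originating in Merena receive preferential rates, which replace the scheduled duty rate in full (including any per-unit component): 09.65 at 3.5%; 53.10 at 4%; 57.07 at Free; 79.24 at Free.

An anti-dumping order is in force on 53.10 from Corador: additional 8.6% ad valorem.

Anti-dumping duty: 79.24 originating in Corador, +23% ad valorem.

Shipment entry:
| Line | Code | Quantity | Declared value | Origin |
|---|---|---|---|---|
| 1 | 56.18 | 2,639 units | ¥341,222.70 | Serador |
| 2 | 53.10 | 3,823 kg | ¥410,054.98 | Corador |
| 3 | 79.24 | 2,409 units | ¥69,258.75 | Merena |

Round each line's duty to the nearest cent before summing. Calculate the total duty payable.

¥100,043.71

Line 1 (56.18, Serador, 2,639 units, ¥341,222.70):
Base rate for 56.18 is 10% + ¥0.74/unit.
Duty = ¥341,222.70 × 10% + 2,639 × ¥0.74 = ¥36,075.13.
Line 2 (53.10, Corador, 3,823 kg, ¥410,054.98):
Base rate for 53.10 is 7%.
53.10 has an FTA preferential rate, but origin Corador is not Merena; base rate stands.
Additional duty on 53.10 from Corador: +8.6%. Applied ad valorem rate: 7% + 8.6% = 15.6%.
Duty = ¥410,054.98 × 15.6% = ¥63,968.58.
Line 3 (79.24, Merena, 2,409 units, ¥69,258.75):
Base rate for 79.24 is 1%.
Origin Merena qualifies under the Lormark–Merena agreement and 79.24 is covered: preferential rate Free applies instead.
The additional-duty order on 79.24 targets Corador, not Merena; it does not apply.
Duty = ¥69,258.75 × 0% = ¥0.00.
Total = ¥36,075.13 + ¥63,968.58 + ¥0.00 = ¥100,043.71.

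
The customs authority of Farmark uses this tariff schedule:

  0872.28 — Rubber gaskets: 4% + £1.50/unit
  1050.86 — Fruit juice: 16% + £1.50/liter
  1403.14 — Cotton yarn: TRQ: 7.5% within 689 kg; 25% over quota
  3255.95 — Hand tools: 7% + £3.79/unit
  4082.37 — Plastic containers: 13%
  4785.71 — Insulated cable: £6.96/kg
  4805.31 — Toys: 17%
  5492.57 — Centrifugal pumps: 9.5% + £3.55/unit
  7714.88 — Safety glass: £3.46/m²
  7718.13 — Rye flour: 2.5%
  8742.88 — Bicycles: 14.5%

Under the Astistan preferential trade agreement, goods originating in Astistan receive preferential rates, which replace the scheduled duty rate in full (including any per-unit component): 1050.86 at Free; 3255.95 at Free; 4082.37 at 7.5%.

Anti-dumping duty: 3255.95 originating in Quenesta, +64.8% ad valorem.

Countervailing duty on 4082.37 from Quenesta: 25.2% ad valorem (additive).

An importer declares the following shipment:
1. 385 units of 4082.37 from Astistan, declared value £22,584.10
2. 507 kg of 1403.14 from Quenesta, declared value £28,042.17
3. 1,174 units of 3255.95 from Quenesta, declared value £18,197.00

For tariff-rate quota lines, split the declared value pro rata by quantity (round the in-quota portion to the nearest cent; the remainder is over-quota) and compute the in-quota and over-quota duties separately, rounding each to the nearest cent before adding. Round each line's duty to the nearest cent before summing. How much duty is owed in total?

Line 1 (4082.37, Astistan, 385 units, £22,584.10):
Base rate for 4082.37 is 13%.
Origin Astistan qualifies under the Farmark–Astistan agreement and 4082.37 is covered: preferential rate 7.5% applies instead.
The additional-duty order on 4082.37 targets Quenesta, not Astistan; it does not apply.
Duty = £22,584.10 × 7.5% = £1,693.81.
Line 2 (1403.14, Quenesta, 507 kg, £28,042.17):
Code 1403.14 is under a tariff-rate quota (threshold 689 kg). Quantity 507 kg is within the quota, so the in-quota rate 7.5% applies to the full value.
Duty = £28,042.17 × 7.5% = £2,103.16.
Line 3 (3255.95, Quenesta, 1,174 units, £18,197.00):
Base rate for 3255.95 is 7% + £3.79/unit.
3255.95 has an FTA preferential rate, but origin Quenesta is not Astistan; base rate stands.
Additional duty on 3255.95 from Quenesta: +64.8%. Applied ad valorem rate: 7% + 64.8% = 71.8%.
Duty = £18,197.00 × 71.8% + 1,174 × £3.79 = £17,514.91.
Total = £1,693.81 + £2,103.16 + £17,514.91 = £21,311.88.

£21,311.88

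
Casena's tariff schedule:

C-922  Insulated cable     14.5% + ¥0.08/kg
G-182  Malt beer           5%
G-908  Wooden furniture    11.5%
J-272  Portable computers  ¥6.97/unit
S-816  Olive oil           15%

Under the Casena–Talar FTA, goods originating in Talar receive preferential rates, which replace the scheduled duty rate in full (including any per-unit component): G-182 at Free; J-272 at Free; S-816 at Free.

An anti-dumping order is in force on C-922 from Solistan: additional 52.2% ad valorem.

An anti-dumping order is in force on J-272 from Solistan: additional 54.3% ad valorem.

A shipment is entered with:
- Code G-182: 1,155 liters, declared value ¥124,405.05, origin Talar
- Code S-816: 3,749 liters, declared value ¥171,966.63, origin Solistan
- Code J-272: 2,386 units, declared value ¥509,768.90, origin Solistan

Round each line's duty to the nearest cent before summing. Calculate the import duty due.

¥319,229.92

Line 1 (G-182, Talar, 1,155 liters, ¥124,405.05):
Base rate for G-182 is 5%.
Origin Talar qualifies under the Casena–Talar agreement and G-182 is covered: preferential rate Free applies instead.
Duty = ¥124,405.05 × 0% = ¥0.00.
Line 2 (S-816, Solistan, 3,749 liters, ¥171,966.63):
Base rate for S-816 is 15%.
S-816 has an FTA preferential rate, but origin Solistan is not Talar; base rate stands.
Duty = ¥171,966.63 × 15% = ¥25,794.99.
Line 3 (J-272, Solistan, 2,386 units, ¥509,768.90):
Base rate for J-272 is ¥6.97/unit.
J-272 has an FTA preferential rate, but origin Solistan is not Talar; base rate stands.
Additional duty on J-272 from Solistan: +54.3% ad valorem. Applied ad valorem rate = 54.3%.
Duty = ¥509,768.90 × 54.3% + 2,386 × ¥6.97 = ¥293,434.93.
Total = ¥0.00 + ¥25,794.99 + ¥293,434.93 = ¥319,229.92.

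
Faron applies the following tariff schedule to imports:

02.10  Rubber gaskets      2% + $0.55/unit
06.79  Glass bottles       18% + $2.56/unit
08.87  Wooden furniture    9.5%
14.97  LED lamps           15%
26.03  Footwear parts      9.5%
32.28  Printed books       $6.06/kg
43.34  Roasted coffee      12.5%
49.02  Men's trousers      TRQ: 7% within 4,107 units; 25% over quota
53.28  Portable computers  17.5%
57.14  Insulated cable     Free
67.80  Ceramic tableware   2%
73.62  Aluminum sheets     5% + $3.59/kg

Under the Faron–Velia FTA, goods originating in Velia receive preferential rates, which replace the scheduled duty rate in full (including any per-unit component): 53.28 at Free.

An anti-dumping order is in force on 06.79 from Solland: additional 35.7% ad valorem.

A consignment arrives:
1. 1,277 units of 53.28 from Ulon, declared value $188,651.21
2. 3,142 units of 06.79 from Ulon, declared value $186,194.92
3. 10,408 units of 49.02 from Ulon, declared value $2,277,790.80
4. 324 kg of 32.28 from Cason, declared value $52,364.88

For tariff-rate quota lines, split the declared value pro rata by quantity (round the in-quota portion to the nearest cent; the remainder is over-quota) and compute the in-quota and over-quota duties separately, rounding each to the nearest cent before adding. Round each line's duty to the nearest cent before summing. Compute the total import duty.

Line 1 (53.28, Ulon, 1,277 units, $188,651.21):
Base rate for 53.28 is 17.5%.
53.28 has an FTA preferential rate, but origin Ulon is not Velia; base rate stands.
Duty = $188,651.21 × 17.5% = $33,013.96.
Line 2 (06.79, Ulon, 3,142 units, $186,194.92):
Base rate for 06.79 is 18% + $2.56/unit.
The additional-duty order on 06.79 targets Solland, not Ulon; it does not apply.
Duty = $186,194.92 × 18% + 3,142 × $2.56 = $41,558.61.
Line 3 (49.02, Ulon, 10,408 units, $2,277,790.80):
Code 49.02 is under a tariff-rate quota (threshold 4,107 units). In-quota: 4,107 units at 7%; over-quota: 6,301 units at 25%.
Pro-rata value split: in-quota = $2,277,790.80 × 4,107/10,408 = $898,816.95; over-quota = $2,277,790.80 − $898,816.95 = $1,378,973.85.
In-quota duty = $898,816.95 × 7% = $62,917.19. Over-quota duty = $1,378,973.85 × 25% = $344,743.46.
Line duty = $62,917.19 + $344,743.46 = $407,660.65.
Line 4 (32.28, Cason, 324 kg, $52,364.88):
Base rate for 32.28 is $6.06/kg.
Duty = 324 × $6.06 = $1,963.44.
Total = $33,013.96 + $41,558.61 + $407,660.65 + $1,963.44 = $484,196.66.

$484,196.66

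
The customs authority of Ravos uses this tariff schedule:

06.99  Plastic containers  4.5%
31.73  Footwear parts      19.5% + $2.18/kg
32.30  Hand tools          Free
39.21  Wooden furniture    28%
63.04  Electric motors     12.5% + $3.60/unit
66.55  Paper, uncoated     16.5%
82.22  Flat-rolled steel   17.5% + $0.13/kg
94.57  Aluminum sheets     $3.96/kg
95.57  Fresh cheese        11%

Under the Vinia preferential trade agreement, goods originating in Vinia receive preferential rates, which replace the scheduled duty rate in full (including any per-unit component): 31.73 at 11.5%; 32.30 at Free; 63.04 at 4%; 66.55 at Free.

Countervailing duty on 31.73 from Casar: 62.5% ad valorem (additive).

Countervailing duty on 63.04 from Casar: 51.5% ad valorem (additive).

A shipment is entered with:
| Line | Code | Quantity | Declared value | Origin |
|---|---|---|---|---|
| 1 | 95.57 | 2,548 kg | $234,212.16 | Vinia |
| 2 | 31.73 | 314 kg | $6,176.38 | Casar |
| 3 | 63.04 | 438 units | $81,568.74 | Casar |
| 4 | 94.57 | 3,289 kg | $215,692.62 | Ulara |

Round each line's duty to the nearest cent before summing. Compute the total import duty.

$98,317.72

Line 1 (95.57, Vinia, 2,548 kg, $234,212.16):
Base rate for 95.57 is 11%.
Origin Vinia is the FTA partner but 95.57 is not on the preference list; base rate stands.
Duty = $234,212.16 × 11% = $25,763.34.
Line 2 (31.73, Casar, 314 kg, $6,176.38):
Base rate for 31.73 is 19.5% + $2.18/kg.
31.73 has an FTA preferential rate, but origin Casar is not Vinia; base rate stands.
Additional duty on 31.73 from Casar: +62.5%. Applied ad valorem rate: 19.5% + 62.5% = 82%.
Duty = $6,176.38 × 82% + 314 × $2.18 = $5,749.15.
Line 3 (63.04, Casar, 438 units, $81,568.74):
Base rate for 63.04 is 12.5% + $3.60/unit.
63.04 has an FTA preferential rate, but origin Casar is not Vinia; base rate stands.
Additional duty on 63.04 from Casar: +51.5%. Applied ad valorem rate: 12.5% + 51.5% = 64%.
Duty = $81,568.74 × 64% + 438 × $3.60 = $53,780.79.
Line 4 (94.57, Ulara, 3,289 kg, $215,692.62):
Base rate for 94.57 is $3.96/kg.
Duty = 3,289 × $3.96 = $13,024.44.
Total = $25,763.34 + $5,749.15 + $53,780.79 + $13,024.44 = $98,317.72.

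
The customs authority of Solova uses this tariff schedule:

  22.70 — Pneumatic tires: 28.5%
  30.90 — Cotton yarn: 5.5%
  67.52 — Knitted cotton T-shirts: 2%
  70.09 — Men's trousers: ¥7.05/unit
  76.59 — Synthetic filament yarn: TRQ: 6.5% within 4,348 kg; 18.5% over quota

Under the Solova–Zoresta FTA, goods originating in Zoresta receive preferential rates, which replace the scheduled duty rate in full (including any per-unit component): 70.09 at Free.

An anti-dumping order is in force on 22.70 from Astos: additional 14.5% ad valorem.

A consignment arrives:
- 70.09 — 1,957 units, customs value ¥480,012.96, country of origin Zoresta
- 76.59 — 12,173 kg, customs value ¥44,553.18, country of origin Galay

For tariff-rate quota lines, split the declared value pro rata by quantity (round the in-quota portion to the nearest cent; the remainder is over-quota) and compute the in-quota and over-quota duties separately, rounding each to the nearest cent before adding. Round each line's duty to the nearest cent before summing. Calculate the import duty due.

¥6,332.70

Line 1 (70.09, Zoresta, 1,957 units, ¥480,012.96):
Base rate for 70.09 is ¥7.05/unit.
Origin Zoresta qualifies under the Solova–Zoresta agreement and 70.09 is covered: preferential rate Free applies instead.
Duty = ¥480,012.96 × 0% = ¥0.00.
Line 2 (76.59, Galay, 12,173 kg, ¥44,553.18):
Code 76.59 is under a tariff-rate quota (threshold 4,348 kg). In-quota: 4,348 kg at 6.5%; over-quota: 7,825 kg at 18.5%.
Pro-rata value split: in-quota = ¥44,553.18 × 4,348/12,173 = ¥15,913.68; over-quota = ¥44,553.18 − ¥15,913.68 = ¥28,639.50.
In-quota duty = ¥15,913.68 × 6.5% = ¥1,034.39. Over-quota duty = ¥28,639.50 × 18.5% = ¥5,298.31.
Line duty = ¥1,034.39 + ¥5,298.31 = ¥6,332.70.
Total = ¥0.00 + ¥6,332.70 = ¥6,332.70.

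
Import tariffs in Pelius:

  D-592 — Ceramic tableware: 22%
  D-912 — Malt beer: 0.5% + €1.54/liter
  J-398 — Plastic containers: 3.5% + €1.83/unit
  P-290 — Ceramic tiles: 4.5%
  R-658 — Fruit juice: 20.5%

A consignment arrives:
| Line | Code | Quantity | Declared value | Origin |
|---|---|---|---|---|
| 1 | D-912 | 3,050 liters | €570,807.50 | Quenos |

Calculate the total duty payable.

€7,551.04

Line 1 (D-912, Quenos, 3,050 liters, €570,807.50):
Base rate for D-912 is 0.5% + €1.54/liter.
Duty = €570,807.50 × 0.5% + 3,050 × €1.54 = €7,551.04.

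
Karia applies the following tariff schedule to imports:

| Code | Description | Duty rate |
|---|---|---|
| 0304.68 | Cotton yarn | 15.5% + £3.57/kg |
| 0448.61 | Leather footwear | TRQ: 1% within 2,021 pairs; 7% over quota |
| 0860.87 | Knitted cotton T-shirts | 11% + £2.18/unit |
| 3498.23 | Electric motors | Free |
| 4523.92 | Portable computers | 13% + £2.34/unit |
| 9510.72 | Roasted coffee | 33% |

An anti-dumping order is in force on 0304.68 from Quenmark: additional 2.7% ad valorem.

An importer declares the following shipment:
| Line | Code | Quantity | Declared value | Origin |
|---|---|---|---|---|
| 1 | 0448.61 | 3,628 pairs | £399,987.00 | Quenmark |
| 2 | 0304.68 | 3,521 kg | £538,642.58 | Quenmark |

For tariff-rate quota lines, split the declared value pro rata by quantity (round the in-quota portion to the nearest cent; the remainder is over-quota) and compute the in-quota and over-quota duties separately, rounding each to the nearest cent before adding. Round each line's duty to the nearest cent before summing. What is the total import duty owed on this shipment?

Line 1 (0448.61, Quenmark, 3,628 pairs, £399,987.00):
Code 0448.61 is under a tariff-rate quota (threshold 2,021 pairs). In-quota: 2,021 pairs at 1%; over-quota: 1,607 pairs at 7%.
Pro-rata value split: in-quota = £399,987.00 × 2,021/3,628 = £222,815.25; over-quota = £399,987.00 − £222,815.25 = £177,171.75.
In-quota duty = £222,815.25 × 1% = £2,228.15. Over-quota duty = £177,171.75 × 7% = £12,402.02.
Line duty = £2,228.15 + £12,402.02 = £14,630.17.
Line 2 (0304.68, Quenmark, 3,521 kg, £538,642.58):
Base rate for 0304.68 is 15.5% + £3.57/kg.
Additional duty on 0304.68 from Quenmark: +2.7%. Applied ad valorem rate: 15.5% + 2.7% = 18.2%.
Duty = £538,642.58 × 18.2% + 3,521 × £3.57 = £110,602.92.
Total = £14,630.17 + £110,602.92 = £125,233.09.

£125,233.09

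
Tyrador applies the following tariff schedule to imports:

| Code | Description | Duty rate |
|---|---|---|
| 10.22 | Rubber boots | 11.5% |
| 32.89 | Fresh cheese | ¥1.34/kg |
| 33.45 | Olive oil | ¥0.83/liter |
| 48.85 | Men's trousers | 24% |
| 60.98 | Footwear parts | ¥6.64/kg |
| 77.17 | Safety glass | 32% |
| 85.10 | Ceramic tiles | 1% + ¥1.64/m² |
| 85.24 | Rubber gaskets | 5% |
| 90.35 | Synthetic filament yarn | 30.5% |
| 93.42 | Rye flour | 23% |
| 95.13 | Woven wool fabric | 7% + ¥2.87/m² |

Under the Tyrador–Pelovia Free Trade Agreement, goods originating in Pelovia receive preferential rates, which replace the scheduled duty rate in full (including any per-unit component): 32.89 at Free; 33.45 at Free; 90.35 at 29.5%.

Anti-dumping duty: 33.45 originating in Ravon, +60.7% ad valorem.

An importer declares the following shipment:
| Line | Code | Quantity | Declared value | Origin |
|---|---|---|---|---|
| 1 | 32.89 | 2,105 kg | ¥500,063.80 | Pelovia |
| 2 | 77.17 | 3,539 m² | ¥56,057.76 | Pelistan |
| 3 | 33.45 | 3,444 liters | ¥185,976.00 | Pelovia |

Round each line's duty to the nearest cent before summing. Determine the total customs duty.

Line 1 (32.89, Pelovia, 2,105 kg, ¥500,063.80):
Base rate for 32.89 is ¥1.34/kg.
Origin Pelovia qualifies under the Tyrador–Pelovia agreement and 32.89 is covered: preferential rate Free applies instead.
Duty = ¥500,063.80 × 0% = ¥0.00.
Line 2 (77.17, Pelistan, 3,539 m², ¥56,057.76):
Base rate for 77.17 is 32%.
Duty = ¥56,057.76 × 32% = ¥17,938.48.
Line 3 (33.45, Pelovia, 3,444 liters, ¥185,976.00):
Base rate for 33.45 is ¥0.83/liter.
Origin Pelovia qualifies under the Tyrador–Pelovia agreement and 33.45 is covered: preferential rate Free applies instead.
The additional-duty order on 33.45 targets Ravon, not Pelovia; it does not apply.
Duty = ¥185,976.00 × 0% = ¥0.00.
Total = ¥0.00 + ¥17,938.48 + ¥0.00 = ¥17,938.48.

¥17,938.48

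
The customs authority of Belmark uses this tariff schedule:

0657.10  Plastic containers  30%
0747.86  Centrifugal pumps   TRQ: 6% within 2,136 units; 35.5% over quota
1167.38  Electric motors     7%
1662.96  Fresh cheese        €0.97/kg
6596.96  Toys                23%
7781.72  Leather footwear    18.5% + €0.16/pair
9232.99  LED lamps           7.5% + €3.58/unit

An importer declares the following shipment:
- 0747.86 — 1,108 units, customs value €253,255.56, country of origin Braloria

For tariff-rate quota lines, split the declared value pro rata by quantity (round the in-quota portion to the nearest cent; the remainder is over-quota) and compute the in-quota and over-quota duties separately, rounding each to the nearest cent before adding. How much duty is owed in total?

€15,195.33

Line 1 (0747.86, Braloria, 1,108 units, €253,255.56):
Code 0747.86 is under a tariff-rate quota (threshold 2,136 units). Quantity 1,108 units is within the quota, so the in-quota rate 6% applies to the full value.
Duty = €253,255.56 × 6% = €15,195.33.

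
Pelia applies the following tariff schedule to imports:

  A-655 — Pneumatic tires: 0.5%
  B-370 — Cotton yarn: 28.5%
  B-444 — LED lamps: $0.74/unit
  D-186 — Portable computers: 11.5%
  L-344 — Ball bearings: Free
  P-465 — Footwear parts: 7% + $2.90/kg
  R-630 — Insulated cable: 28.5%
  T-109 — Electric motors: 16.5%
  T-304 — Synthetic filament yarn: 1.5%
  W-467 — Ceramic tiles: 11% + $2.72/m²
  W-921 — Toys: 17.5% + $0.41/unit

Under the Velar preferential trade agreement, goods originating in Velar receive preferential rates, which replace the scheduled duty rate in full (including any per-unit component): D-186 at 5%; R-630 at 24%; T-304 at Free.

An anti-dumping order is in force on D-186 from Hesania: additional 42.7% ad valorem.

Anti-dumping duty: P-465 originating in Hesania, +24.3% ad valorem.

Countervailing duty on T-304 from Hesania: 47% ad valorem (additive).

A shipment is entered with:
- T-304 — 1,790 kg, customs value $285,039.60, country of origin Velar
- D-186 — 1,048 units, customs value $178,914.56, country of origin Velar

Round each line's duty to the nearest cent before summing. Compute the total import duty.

$8,945.73

Line 1 (T-304, Velar, 1,790 kg, $285,039.60):
Base rate for T-304 is 1.5%.
Origin Velar qualifies under the Pelia–Velar agreement and T-304 is covered: preferential rate Free applies instead.
The additional-duty order on T-304 targets Hesania, not Velar; it does not apply.
Duty = $285,039.60 × 0% = $0.00.
Line 2 (D-186, Velar, 1,048 units, $178,914.56):
Base rate for D-186 is 11.5%.
Origin Velar qualifies under the Pelia–Velar agreement and D-186 is covered: preferential rate 5% applies instead.
The additional-duty order on D-186 targets Hesania, not Velar; it does not apply.
Duty = $178,914.56 × 5% = $8,945.73.
Total = $0.00 + $8,945.73 = $8,945.73.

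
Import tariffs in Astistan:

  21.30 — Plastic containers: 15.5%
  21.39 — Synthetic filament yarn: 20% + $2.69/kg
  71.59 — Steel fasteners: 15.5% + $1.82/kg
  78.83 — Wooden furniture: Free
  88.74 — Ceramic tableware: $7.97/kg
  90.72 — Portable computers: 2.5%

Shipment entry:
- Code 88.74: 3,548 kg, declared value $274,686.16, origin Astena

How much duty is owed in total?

Line 1 (88.74, Astena, 3,548 kg, $274,686.16):
Base rate for 88.74 is $7.97/kg.
Duty = 3,548 × $7.97 = $28,277.56.

$28,277.56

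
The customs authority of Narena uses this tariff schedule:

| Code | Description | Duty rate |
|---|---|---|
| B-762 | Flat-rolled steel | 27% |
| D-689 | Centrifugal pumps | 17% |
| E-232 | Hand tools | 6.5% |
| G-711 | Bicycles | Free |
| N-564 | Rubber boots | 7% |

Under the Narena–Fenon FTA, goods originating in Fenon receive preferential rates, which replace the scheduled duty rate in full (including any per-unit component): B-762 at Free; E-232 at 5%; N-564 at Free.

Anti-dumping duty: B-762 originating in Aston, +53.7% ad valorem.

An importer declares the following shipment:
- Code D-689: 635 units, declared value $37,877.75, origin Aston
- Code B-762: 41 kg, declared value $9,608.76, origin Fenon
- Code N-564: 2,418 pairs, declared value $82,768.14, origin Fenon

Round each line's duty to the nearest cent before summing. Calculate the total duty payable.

$6,439.22

Line 1 (D-689, Aston, 635 units, $37,877.75):
Base rate for D-689 is 17%.
Duty = $37,877.75 × 17% = $6,439.22.
Line 2 (B-762, Fenon, 41 kg, $9,608.76):
Base rate for B-762 is 27%.
Origin Fenon qualifies under the Narena–Fenon agreement and B-762 is covered: preferential rate Free applies instead.
The additional-duty order on B-762 targets Aston, not Fenon; it does not apply.
Duty = $9,608.76 × 0% = $0.00.
Line 3 (N-564, Fenon, 2,418 pairs, $82,768.14):
Base rate for N-564 is 7%.
Origin Fenon qualifies under the Narena–Fenon agreement and N-564 is covered: preferential rate Free applies instead.
Duty = $82,768.14 × 0% = $0.00.
Total = $6,439.22 + $0.00 + $0.00 = $6,439.22.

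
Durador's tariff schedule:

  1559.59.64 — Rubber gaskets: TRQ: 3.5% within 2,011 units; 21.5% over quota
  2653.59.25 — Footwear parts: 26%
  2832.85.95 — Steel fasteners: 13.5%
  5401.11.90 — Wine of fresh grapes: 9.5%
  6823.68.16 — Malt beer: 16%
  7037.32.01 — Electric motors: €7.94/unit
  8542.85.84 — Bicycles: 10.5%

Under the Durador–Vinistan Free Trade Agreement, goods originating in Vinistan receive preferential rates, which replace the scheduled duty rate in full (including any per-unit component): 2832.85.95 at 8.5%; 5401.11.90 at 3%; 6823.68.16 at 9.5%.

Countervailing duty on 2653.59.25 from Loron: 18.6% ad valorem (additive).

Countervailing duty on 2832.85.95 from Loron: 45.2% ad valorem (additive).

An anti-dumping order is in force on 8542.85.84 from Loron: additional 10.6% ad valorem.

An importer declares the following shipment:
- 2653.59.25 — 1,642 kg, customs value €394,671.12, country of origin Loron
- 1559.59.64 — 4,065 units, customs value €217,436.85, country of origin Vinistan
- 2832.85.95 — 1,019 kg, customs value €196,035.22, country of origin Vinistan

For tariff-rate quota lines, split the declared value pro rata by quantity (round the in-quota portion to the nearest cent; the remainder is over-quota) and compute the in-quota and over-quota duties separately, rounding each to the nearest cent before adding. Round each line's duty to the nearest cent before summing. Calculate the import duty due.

€220,072.92

Line 1 (2653.59.25, Loron, 1,642 kg, €394,671.12):
Base rate for 2653.59.25 is 26%.
Additional duty on 2653.59.25 from Loron: +18.6%. Applied ad valorem rate: 26% + 18.6% = 44.6%.
Duty = €394,671.12 × 44.6% = €176,023.32.
Line 2 (1559.59.64, Vinistan, 4,065 units, €217,436.85):
Code 1559.59.64 is under a tariff-rate quota (threshold 2,011 units). In-quota: 2,011 units at 3.5%; over-quota: 2,054 units at 21.5%.
Pro-rata value split: in-quota = €217,436.85 × 2,011/4,065 = €107,568.39; over-quota = €217,436.85 − €107,568.39 = €109,868.46.
In-quota duty = €107,568.39 × 3.5% = €3,764.89. Over-quota duty = €109,868.46 × 21.5% = €23,621.72.
Line duty = €3,764.89 + €23,621.72 = €27,386.61.
Line 3 (2832.85.95, Vinistan, 1,019 kg, €196,035.22):
Base rate for 2832.85.95 is 13.5%.
Origin Vinistan qualifies under the Durador–Vinistan agreement and 2832.85.95 is covered: preferential rate 8.5% applies instead.
The additional-duty order on 2832.85.95 targets Loron, not Vinistan; it does not apply.
Duty = €196,035.22 × 8.5% = €16,662.99.
Total = €176,023.32 + €27,386.61 + €16,662.99 = €220,072.92.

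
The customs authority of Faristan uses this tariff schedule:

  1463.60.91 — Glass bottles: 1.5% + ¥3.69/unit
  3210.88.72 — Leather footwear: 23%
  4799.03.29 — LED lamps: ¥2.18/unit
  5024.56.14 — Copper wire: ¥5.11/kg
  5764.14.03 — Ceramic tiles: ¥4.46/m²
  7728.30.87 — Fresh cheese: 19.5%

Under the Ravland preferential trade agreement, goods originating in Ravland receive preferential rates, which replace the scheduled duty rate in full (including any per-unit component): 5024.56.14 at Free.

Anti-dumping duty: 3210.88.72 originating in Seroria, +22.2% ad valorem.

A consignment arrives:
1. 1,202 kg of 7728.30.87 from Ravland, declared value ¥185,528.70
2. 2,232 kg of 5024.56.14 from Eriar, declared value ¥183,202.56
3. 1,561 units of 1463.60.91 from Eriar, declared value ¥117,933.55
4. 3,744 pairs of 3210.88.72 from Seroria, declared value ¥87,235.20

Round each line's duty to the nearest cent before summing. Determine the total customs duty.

¥94,543.02

Line 1 (7728.30.87, Ravland, 1,202 kg, ¥185,528.70):
Base rate for 7728.30.87 is 19.5%.
Origin Ravland is the FTA partner but 7728.30.87 is not on the preference list; base rate stands.
Duty = ¥185,528.70 × 19.5% = ¥36,178.10.
Line 2 (5024.56.14, Eriar, 2,232 kg, ¥183,202.56):
Base rate for 5024.56.14 is ¥5.11/kg.
5024.56.14 has an FTA preferential rate, but origin Eriar is not Ravland; base rate stands.
Duty = 2,232 × ¥5.11 = ¥11,405.52.
Line 3 (1463.60.91, Eriar, 1,561 units, ¥117,933.55):
Base rate for 1463.60.91 is 1.5% + ¥3.69/unit.
Duty = ¥117,933.55 × 1.5% + 1,561 × ¥3.69 = ¥7,529.09.
Line 4 (3210.88.72, Seroria, 3,744 pairs, ¥87,235.20):
Base rate for 3210.88.72 is 23%.
Additional duty on 3210.88.72 from Seroria: +22.2%. Applied ad valorem rate: 23% + 22.2% = 45.2%.
Duty = ¥87,235.20 × 45.2% = ¥39,430.31.
Total = ¥36,178.10 + ¥11,405.52 + ¥7,529.09 + ¥39,430.31 = ¥94,543.02.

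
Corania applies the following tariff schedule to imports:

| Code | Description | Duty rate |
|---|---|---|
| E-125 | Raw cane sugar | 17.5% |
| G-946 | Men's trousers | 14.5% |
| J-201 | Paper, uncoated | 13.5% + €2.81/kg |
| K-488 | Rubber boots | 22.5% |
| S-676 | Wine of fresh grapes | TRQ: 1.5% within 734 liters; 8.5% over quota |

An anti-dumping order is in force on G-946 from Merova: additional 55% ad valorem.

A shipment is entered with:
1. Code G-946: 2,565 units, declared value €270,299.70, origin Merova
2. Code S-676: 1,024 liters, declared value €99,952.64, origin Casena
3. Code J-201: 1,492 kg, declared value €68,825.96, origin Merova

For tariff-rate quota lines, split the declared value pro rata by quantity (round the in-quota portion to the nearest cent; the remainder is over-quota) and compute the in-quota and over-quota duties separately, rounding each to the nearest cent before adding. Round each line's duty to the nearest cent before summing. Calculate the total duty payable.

Line 1 (G-946, Merova, 2,565 units, €270,299.70):
Base rate for G-946 is 14.5%.
Additional duty on G-946 from Merova: +55%. Applied ad valorem rate: 14.5% + 55% = 69.5%.
Duty = €270,299.70 × 69.5% = €187,858.29.
Line 2 (S-676, Casena, 1,024 liters, €99,952.64):
Code S-676 is under a tariff-rate quota (threshold 734 liters). In-quota: 734 liters at 1.5%; over-quota: 290 liters at 8.5%.
Pro-rata value split: in-quota = €99,952.64 × 734/1,024 = €71,645.74; over-quota = €99,952.64 − €71,645.74 = €28,306.90.
In-quota duty = €71,645.74 × 1.5% = €1,074.69. Over-quota duty = €28,306.90 × 8.5% = €2,406.09.
Line duty = €1,074.69 + €2,406.09 = €3,480.78.
Line 3 (J-201, Merova, 1,492 kg, €68,825.96):
Base rate for J-201 is 13.5% + €2.81/kg.
Duty = €68,825.96 × 13.5% + 1,492 × €2.81 = €13,484.02.
Total = €187,858.29 + €3,480.78 + €13,484.02 = €204,823.09.

€204,823.09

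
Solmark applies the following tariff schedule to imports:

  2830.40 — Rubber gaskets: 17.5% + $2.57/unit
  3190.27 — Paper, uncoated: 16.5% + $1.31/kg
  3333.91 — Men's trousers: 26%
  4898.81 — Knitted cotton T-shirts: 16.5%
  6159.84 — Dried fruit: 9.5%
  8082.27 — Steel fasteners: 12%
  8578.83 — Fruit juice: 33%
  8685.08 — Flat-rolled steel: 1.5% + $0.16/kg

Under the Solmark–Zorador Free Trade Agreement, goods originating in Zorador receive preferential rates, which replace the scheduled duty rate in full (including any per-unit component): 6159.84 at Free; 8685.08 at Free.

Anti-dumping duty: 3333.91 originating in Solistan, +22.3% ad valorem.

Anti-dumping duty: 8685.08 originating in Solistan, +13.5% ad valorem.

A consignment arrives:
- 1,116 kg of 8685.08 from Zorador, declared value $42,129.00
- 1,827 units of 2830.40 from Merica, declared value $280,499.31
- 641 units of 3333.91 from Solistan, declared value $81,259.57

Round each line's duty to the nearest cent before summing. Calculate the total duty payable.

Line 1 (8685.08, Zorador, 1,116 kg, $42,129.00):
Base rate for 8685.08 is 1.5% + $0.16/kg.
Origin Zorador qualifies under the Solmark–Zorador agreement and 8685.08 is covered: preferential rate Free applies instead.
The additional-duty order on 8685.08 targets Solistan, not Zorador; it does not apply.
Duty = $42,129.00 × 0% = $0.00.
Line 2 (2830.40, Merica, 1,827 units, $280,499.31):
Base rate for 2830.40 is 17.5% + $2.57/unit.
Duty = $280,499.31 × 17.5% + 1,827 × $2.57 = $53,782.77.
Line 3 (3333.91, Solistan, 641 units, $81,259.57):
Base rate for 3333.91 is 26%.
Additional duty on 3333.91 from Solistan: +22.3%. Applied ad valorem rate: 26% + 22.3% = 48.3%.
Duty = $81,259.57 × 48.3% = $39,248.37.
Total = $0.00 + $53,782.77 + $39,248.37 = $93,031.14.

$93,031.14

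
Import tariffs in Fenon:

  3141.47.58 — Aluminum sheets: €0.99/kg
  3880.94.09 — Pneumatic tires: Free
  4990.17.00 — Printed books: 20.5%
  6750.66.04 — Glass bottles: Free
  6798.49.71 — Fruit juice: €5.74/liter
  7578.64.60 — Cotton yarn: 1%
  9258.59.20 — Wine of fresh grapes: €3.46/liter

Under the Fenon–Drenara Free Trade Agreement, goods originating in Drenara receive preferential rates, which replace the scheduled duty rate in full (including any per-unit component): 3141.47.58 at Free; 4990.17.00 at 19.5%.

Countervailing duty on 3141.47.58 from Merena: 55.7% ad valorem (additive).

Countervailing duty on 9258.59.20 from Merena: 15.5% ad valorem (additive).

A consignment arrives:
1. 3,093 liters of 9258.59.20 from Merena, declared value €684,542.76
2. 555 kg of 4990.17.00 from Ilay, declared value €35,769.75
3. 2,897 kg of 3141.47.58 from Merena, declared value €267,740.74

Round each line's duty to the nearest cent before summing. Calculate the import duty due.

Line 1 (9258.59.20, Merena, 3,093 liters, €684,542.76):
Base rate for 9258.59.20 is €3.46/liter.
Additional duty on 9258.59.20 from Merena: +15.5% ad valorem. Applied ad valorem rate = 15.5%.
Duty = €684,542.76 × 15.5% + 3,093 × €3.46 = €116,805.91.
Line 2 (4990.17.00, Ilay, 555 kg, €35,769.75):
Base rate for 4990.17.00 is 20.5%.
4990.17.00 has an FTA preferential rate, but origin Ilay is not Drenara; base rate stands.
Duty = €35,769.75 × 20.5% = €7,332.80.
Line 3 (3141.47.58, Merena, 2,897 kg, €267,740.74):
Base rate for 3141.47.58 is €0.99/kg.
3141.47.58 has an FTA preferential rate, but origin Merena is not Drenara; base rate stands.
Additional duty on 3141.47.58 from Merena: +55.7% ad valorem. Applied ad valorem rate = 55.7%.
Duty = €267,740.74 × 55.7% + 2,897 × €0.99 = €151,999.62.
Total = €116,805.91 + €7,332.80 + €151,999.62 = €276,138.33.

€276,138.33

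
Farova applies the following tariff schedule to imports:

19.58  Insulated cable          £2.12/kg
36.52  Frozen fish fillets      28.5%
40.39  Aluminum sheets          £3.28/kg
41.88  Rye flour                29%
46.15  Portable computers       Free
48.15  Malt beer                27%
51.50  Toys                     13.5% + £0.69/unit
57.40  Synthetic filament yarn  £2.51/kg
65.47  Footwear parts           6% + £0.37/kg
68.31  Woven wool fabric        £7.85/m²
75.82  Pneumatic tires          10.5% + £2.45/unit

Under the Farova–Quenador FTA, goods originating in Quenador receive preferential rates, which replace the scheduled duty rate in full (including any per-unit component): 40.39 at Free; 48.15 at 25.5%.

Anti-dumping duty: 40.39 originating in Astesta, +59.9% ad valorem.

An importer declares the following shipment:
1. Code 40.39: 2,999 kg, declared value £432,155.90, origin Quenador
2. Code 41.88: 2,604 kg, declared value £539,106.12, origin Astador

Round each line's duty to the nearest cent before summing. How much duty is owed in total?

Line 1 (40.39, Quenador, 2,999 kg, £432,155.90):
Base rate for 40.39 is £3.28/kg.
Origin Quenador qualifies under the Farova–Quenador agreement and 40.39 is covered: preferential rate Free applies instead.
The additional-duty order on 40.39 targets Astesta, not Quenador; it does not apply.
Duty = £432,155.90 × 0% = £0.00.
Line 2 (41.88, Astador, 2,604 kg, £539,106.12):
Base rate for 41.88 is 29%.
Duty = £539,106.12 × 29% = £156,340.77.
Total = £0.00 + £156,340.77 = £156,340.77.

£156,340.77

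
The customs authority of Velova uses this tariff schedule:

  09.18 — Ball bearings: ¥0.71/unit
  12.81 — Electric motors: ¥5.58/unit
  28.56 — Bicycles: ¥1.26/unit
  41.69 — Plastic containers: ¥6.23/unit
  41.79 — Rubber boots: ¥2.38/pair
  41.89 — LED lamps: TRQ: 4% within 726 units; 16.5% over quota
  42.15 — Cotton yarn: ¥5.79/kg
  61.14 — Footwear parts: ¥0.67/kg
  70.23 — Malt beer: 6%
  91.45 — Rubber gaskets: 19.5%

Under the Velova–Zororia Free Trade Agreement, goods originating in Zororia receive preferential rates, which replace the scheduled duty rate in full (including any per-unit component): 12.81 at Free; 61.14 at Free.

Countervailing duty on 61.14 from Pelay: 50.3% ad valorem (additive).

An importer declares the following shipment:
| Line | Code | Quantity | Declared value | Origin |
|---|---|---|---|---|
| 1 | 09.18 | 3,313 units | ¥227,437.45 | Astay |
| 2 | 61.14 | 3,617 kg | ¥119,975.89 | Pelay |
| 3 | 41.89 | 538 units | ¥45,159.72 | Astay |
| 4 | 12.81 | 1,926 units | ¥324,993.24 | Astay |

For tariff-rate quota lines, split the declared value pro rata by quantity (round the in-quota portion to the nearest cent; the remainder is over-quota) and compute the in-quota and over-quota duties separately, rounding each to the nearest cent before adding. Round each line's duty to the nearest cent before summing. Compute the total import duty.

Line 1 (09.18, Astay, 3,313 units, ¥227,437.45):
Base rate for 09.18 is ¥0.71/unit.
Duty = 3,313 × ¥0.71 = ¥2,352.23.
Line 2 (61.14, Pelay, 3,617 kg, ¥119,975.89):
Base rate for 61.14 is ¥0.67/kg.
61.14 has an FTA preferential rate, but origin Pelay is not Zororia; base rate stands.
Additional duty on 61.14 from Pelay: +50.3% ad valorem. Applied ad valorem rate = 50.3%.
Duty = ¥119,975.89 × 50.3% + 3,617 × ¥0.67 = ¥62,771.26.
Line 3 (41.89, Astay, 538 units, ¥45,159.72):
Code 41.89 is under a tariff-rate quota (threshold 726 units). Quantity 538 units is within the quota, so the in-quota rate 4% applies to the full value.
Duty = ¥45,159.72 × 4% = ¥1,806.39.
Line 4 (12.81, Astay, 1,926 units, ¥324,993.24):
Base rate for 12.81 is ¥5.58/unit.
12.81 has an FTA preferential rate, but origin Astay is not Zororia; base rate stands.
Duty = 1,926 × ¥5.58 = ¥10,747.08.
Total = ¥2,352.23 + ¥62,771.26 + ¥1,806.39 + ¥10,747.08 = ¥77,676.96.

¥77,676.96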